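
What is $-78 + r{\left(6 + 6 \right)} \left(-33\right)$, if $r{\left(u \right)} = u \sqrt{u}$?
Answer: $-78 - 792 \sqrt{3} \approx -1449.8$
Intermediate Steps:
$r{\left(u \right)} = u^{\frac{3}{2}}$
$-78 + r{\left(6 + 6 \right)} \left(-33\right) = -78 + \left(6 + 6\right)^{\frac{3}{2}} \left(-33\right) = -78 + 12^{\frac{3}{2}} \left(-33\right) = -78 + 24 \sqrt{3} \left(-33\right) = -78 - 792 \sqrt{3}$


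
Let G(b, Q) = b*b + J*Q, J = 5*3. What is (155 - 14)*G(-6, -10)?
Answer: -16074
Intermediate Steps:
J = 15
G(b, Q) = b**2 + 15*Q (G(b, Q) = b*b + 15*Q = b**2 + 15*Q)
(155 - 14)*G(-6, -10) = (155 - 14)*((-6)**2 + 15*(-10)) = 141*(36 - 150) = 141*(-114) = -16074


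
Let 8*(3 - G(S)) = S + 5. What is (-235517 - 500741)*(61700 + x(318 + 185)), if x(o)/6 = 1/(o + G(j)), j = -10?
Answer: -61372049008728/1351 ≈ -4.5427e+10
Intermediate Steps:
G(S) = 19/8 - S/8 (G(S) = 3 - (S + 5)/8 = 3 - (5 + S)/8 = 3 + (-5/8 - S/8) = 19/8 - S/8)
x(o) = 6/(29/8 + o) (x(o) = 6/(o + (19/8 - ⅛*(-10))) = 6/(o + (19/8 + 5/4)) = 6/(o + 29/8) = 6/(29/8 + o))
(-235517 - 500741)*(61700 + x(318 + 185)) = (-235517 - 500741)*(61700 + 48/(29 + 8*(318 + 185))) = -736258*(61700 + 48/(29 + 8*503)) = -736258*(61700 + 48/(29 + 4024)) = -736258*(61700 + 48/4053) = -736258*(61700 + 48*(1/4053)) = -736258*(61700 + 16/1351) = -736258*83356716/1351 = -61372049008728/1351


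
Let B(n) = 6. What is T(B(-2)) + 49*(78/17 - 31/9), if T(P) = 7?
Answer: 9646/153 ≈ 63.046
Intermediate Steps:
T(B(-2)) + 49*(78/17 - 31/9) = 7 + 49*(78/17 - 31/9) = 7 + 49*(175/153) = 7 + 8575/153 = 9646/153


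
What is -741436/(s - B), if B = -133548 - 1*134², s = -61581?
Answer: -741436/89923 ≈ -8.2452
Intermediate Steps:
B = -151504 (B = -133548 - 1*17956 = -133548 - 17956 = -151504)
-741436/(s - B) = -741436/(-61581 - 1*(-151504)) = -741436/(-61581 + 151504) = -741436/89923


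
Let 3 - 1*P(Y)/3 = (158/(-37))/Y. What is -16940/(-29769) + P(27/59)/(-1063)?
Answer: 1876559983/3512533617 ≈ 0.53425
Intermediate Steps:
P(Y) = 9 + 474/(37*Y) (P(Y) = 9 - 3*158/(-37)/Y = 9 - 3*158*(-1/37)/Y = 9 - (-474)/(37*Y) = 9 + 474/(37*Y))
-16940/(-29769) + P(27/59)/(-1063) = -16940/(-29769) + (9 + 474/(37*((27/59))))/(-1063) = -16940*(-1/29769) + (9 + 474/(37*((27*(1/59)))))*(-1/1063) = 16940/29769 + (9 + 474/(37*(27/59)))*(-1/1063) = 16940/29769 + (9 + (474/37)*(59/27))*(-1/1063) = 16940/29769 + (9 + 9322/333)*(-1/1063) = 16940/29769 + (12319/333)*(-1/1063) = 16940/29769 - 12319/353979 = 1876559983/3512533617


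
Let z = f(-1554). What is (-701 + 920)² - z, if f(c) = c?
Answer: 49515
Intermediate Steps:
z = -1554
(-701 + 920)² - z = (-701 + 920)² - 1*(-1554) = 219² + 1554 = 47961 + 1554 = 49515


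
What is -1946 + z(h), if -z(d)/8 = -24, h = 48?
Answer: -1754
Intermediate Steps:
z(d) = 192 (z(d) = -8*(-24) = 192)
-1946 + z(h) = -1946 + 192 = -1754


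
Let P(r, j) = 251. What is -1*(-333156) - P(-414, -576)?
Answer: 332905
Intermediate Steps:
-1*(-333156) - P(-414, -576) = -1*(-333156) - 1*251 = 333156 - 251 = 332905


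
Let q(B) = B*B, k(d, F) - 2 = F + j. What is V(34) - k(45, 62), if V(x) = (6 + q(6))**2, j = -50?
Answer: 1750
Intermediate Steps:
k(d, F) = -48 + F (k(d, F) = 2 + (F - 50) = 2 + (-50 + F) = -48 + F)
q(B) = B**2
V(x) = 1764 (V(x) = (6 + 6**2)**2 = (6 + 36)**2 = 42**2 = 1764)
V(34) - k(45, 62) = 1764 - (-48 + 62) = 1764 - 1*14 = 1764 - 14 = 1750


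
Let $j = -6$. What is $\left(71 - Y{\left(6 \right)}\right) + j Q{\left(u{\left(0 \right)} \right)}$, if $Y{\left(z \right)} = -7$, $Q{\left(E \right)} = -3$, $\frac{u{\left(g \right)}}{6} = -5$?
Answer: $96$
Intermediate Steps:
$u{\left(g \right)} = -30$ ($u{\left(g \right)} = 6 \left(-5\right) = -30$)
$\left(71 - Y{\left(6 \right)}\right) + j Q{\left(u{\left(0 \right)} \right)} = \left(71 - -7\right) - -18 = \left(71 + 7\right) + 18 = 78 + 18 = 96$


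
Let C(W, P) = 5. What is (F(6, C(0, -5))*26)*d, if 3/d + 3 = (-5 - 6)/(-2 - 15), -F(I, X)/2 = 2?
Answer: 663/5 ≈ 132.60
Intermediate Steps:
F(I, X) = -4 (F(I, X) = -2*2 = -4)
d = -51/40 (d = 3/(-3 + (-5 - 6)/(-2 - 15)) = 3/(-3 - 11/(-17)) = 3/(-3 - 11*(-1/17)) = 3/(-3 + 11/17) = 3/(-40/17) = 3*(-17/40) = -51/40 ≈ -1.2750)
(F(6, C(0, -5))*26)*d = -4*26*(-51/40) = -104*(-51/40) = 663/5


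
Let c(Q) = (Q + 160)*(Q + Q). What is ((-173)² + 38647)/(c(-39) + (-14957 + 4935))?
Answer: -17144/4865 ≈ -3.5239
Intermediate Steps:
c(Q) = 2*Q*(160 + Q) (c(Q) = (160 + Q)*(2*Q) = 2*Q*(160 + Q))
((-173)² + 38647)/(c(-39) + (-14957 + 4935)) = ((-173)² + 38647)/(2*(-39)*(160 - 39) + (-14957 + 4935)) = (29929 + 38647)/(2*(-39)*121 - 10022) = 68576/(-9438 - 10022) = 68576/(-19460) = 68576*(-1/19460) = -17144/4865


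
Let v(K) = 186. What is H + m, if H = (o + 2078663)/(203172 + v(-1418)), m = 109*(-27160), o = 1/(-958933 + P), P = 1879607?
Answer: -184756892933196539/62408807764 ≈ -2.9604e+6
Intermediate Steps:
o = 1/920674 (o = 1/(-958933 + 1879607) = 1/920674 ≈ 1.0862e-6)
m = -2960440
H = 637923659621/62408807764 (H = (1/920674 + 2078663)/(203172 + 186) = (1913770978863/920674)/203358 = (1913770978863/920674)*(1/203358) = 637923659621/62408807764 ≈ 10.222)
H + m = 637923659621/62408807764 - 2960440 = -184756892933196539/62408807764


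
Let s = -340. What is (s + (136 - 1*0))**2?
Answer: 41616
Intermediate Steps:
(s + (136 - 1*0))**2 = (-340 + (136 - 1*0))**2 = (-340 + (136 + 0))**2 = (-340 + 136)**2 = (-204)**2 = 41616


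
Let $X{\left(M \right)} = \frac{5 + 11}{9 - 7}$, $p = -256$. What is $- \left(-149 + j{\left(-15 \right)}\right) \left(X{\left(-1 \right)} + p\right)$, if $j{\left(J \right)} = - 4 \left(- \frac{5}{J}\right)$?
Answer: $- \frac{111848}{3} \approx -37283.0$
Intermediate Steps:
$X{\left(M \right)} = 8$ ($X{\left(M \right)} = \frac{16}{2} = 16 \cdot \frac{1}{2} = 8$)
$j{\left(J \right)} = \frac{20}{J}$
$- \left(-149 + j{\left(-15 \right)}\right) \left(X{\left(-1 \right)} + p\right) = - \left(-149 + \frac{20}{-15}\right) \left(8 - 256\right) = - \left(-149 + 20 \left(- \frac{1}{15}\right)\right) \left(-248\right) = - \left(-149 - \frac{4}{3}\right) \left(-248\right) = - \frac{\left(-451\right) \left(-248\right)}{3} = \left(-1\right) \frac{111848}{3} = - \frac{111848}{3}$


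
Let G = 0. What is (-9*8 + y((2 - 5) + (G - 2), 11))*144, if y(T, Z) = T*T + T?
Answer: -7488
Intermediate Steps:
y(T, Z) = T + T**2 (y(T, Z) = T**2 + T = T + T**2)
(-9*8 + y((2 - 5) + (G - 2), 11))*144 = (-9*8 + ((2 - 5) + (0 - 2))*(1 + ((2 - 5) + (0 - 2))))*144 = (-72 + (-3 - 2)*(1 + (-3 - 2)))*144 = (-72 - 5*(1 - 5))*144 = (-72 - 5*(-4))*144 = (-72 + 20)*144 = -52*144 = -7488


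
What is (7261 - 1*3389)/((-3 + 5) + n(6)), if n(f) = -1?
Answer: 3872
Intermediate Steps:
(7261 - 1*3389)/((-3 + 5) + n(6)) = (7261 - 1*3389)/((-3 + 5) - 1) = (7261 - 3389)/(2 - 1) = 3872/1 = 3872*1 = 3872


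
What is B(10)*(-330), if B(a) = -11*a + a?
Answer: 33000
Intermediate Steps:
B(a) = -10*a
B(10)*(-330) = -10*10*(-330) = -100*(-330) = 33000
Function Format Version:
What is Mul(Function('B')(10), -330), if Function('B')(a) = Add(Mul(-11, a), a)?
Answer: 33000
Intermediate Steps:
Function('B')(a) = Mul(-10, a)
Mul(Function('B')(10), -330) = Mul(Mul(-10, 10), -330) = Mul(-100, -330) = 33000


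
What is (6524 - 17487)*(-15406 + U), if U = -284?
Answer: 172009470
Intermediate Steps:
(6524 - 17487)*(-15406 + U) = (6524 - 17487)*(-15406 - 284) = -10963*(-15690) = 172009470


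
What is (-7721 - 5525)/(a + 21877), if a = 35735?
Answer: -6623/28806 ≈ -0.22992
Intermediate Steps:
(-7721 - 5525)/(a + 21877) = (-7721 - 5525)/(35735 + 21877) = -13246/57612 = -13246*1/57612 = -6623/28806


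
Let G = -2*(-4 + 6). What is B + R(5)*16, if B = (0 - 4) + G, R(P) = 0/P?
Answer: -8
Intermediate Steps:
G = -4 (G = -2*2 = -4)
R(P) = 0
B = -8 (B = (0 - 4) - 4 = -4 - 4 = -8)
B + R(5)*16 = -8 + 0*16 = -8 + 0 = -8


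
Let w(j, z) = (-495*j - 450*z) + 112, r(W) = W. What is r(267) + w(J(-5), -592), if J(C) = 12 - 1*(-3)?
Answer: 259354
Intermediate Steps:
J(C) = 15 (J(C) = 12 + 3 = 15)
w(j, z) = 112 - 495*j - 450*z
r(267) + w(J(-5), -592) = 267 + (112 - 495*15 - 450*(-592)) = 267 + (112 - 7425 + 266400) = 267 + 259087 = 259354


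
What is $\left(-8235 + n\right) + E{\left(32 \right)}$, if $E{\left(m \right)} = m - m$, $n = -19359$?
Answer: $-27594$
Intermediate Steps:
$E{\left(m \right)} = 0$
$\left(-8235 + n\right) + E{\left(32 \right)} = \left(-8235 - 19359\right) + 0 = -27594 + 0 = -27594$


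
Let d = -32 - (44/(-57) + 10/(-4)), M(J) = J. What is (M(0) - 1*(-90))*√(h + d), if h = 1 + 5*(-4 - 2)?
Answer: 15*I*√750234/19 ≈ 683.81*I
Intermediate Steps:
h = -29 (h = 1 + 5*(-6) = 1 - 30 = -29)
d = -3275/114 (d = -32 - (44*(-1/57) + 10*(-¼)) = -32 - (-44/57 - 5/2) = -32 - 1*(-373/114) = -32 + 373/114 = -3275/114 ≈ -28.728)
(M(0) - 1*(-90))*√(h + d) = (0 - 1*(-90))*√(-29 - 3275/114) = (0 + 90)*√(-6581/114) = 90*(I*√750234/114) = 15*I*√750234/19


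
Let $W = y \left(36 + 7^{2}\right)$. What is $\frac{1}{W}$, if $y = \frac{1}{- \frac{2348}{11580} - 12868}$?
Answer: $- \frac{37253447}{246075} \approx -151.39$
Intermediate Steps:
$y = - \frac{2895}{37253447}$ ($y = \frac{1}{\left(-2348\right) \frac{1}{11580} - 12868} = \frac{1}{- \frac{587}{2895} - 12868} = \frac{1}{- \frac{37253447}{2895}} = - \frac{2895}{37253447} \approx -7.7711 \cdot 10^{-5}$)
$W = - \frac{246075}{37253447}$ ($W = - \frac{2895 \left(36 + 7^{2}\right)}{37253447} = - \frac{2895 \left(36 + 49\right)}{37253447} = \left(- \frac{2895}{37253447}\right) 85 = - \frac{246075}{37253447} \approx -0.0066054$)
$\frac{1}{W} = \frac{1}{- \frac{246075}{37253447}} = - \frac{37253447}{246075}$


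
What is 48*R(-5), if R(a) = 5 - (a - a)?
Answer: 240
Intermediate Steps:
R(a) = 5 (R(a) = 5 - 1*0 = 5 + 0 = 5)
48*R(-5) = 48*5 = 240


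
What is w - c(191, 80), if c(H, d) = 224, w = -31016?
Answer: -31240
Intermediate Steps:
w - c(191, 80) = -31016 - 1*224 = -31016 - 224 = -31240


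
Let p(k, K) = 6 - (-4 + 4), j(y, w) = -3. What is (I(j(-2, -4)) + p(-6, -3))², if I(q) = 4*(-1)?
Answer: 4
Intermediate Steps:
p(k, K) = 6 (p(k, K) = 6 - 1*0 = 6 + 0 = 6)
I(q) = -4
(I(j(-2, -4)) + p(-6, -3))² = (-4 + 6)² = 2² = 4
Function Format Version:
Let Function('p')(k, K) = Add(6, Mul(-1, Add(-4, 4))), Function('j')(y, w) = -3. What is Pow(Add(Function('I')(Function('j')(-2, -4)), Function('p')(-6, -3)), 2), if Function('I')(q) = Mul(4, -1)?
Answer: 4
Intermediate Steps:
Function('p')(k, K) = 6 (Function('p')(k, K) = Add(6, Mul(-1, 0)) = Add(6, 0) = 6)
Function('I')(q) = -4
Pow(Add(Function('I')(Function('j')(-2, -4)), Function('p')(-6, -3)), 2) = Pow(Add(-4, 6), 2) = Pow(2, 2) = 4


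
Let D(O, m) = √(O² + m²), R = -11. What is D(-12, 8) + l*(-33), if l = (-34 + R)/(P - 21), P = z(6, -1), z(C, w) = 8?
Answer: -1485/13 + 4*√13 ≈ -99.809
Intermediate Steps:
P = 8
l = 45/13 (l = (-34 - 11)/(8 - 21) = -45/(-13) = -45*(-1/13) = 45/13 ≈ 3.4615)
D(-12, 8) + l*(-33) = √((-12)² + 8²) + (45/13)*(-33) = √(144 + 64) - 1485/13 = √208 - 1485/13 = 4*√13 - 1485/13 = -1485/13 + 4*√13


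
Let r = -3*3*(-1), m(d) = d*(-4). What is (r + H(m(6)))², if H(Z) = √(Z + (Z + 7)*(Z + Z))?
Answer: 873 + 108*√22 ≈ 1379.6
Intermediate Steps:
m(d) = -4*d
H(Z) = √(Z + 2*Z*(7 + Z)) (H(Z) = √(Z + (7 + Z)*(2*Z)) = √(Z + 2*Z*(7 + Z)))
r = 9 (r = -9*(-1) = 9)
(r + H(m(6)))² = (9 + √((-4*6)*(15 + 2*(-4*6))))² = (9 + √(-24*(15 + 2*(-24))))² = (9 + √(-24*(15 - 48)))² = (9 + √(-24*(-33)))² = (9 + √792)² = (9 + 6*√22)²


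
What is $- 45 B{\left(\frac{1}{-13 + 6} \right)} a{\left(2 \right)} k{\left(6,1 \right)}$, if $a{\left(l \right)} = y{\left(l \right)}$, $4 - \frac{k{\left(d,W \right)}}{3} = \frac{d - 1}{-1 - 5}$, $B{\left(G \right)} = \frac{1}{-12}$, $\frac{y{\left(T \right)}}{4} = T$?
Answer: $435$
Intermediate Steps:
$y{\left(T \right)} = 4 T$
$B{\left(G \right)} = - \frac{1}{12}$
$k{\left(d,W \right)} = \frac{23}{2} + \frac{d}{2}$ ($k{\left(d,W \right)} = 12 - 3 \frac{d - 1}{-1 - 5} = 12 - 3 \frac{-1 + d}{-6} = 12 - 3 \left(-1 + d\right) \left(- \frac{1}{6}\right) = 12 - 3 \left(\frac{1}{6} - \frac{d}{6}\right) = 12 + \left(- \frac{1}{2} + \frac{d}{2}\right) = \frac{23}{2} + \frac{d}{2}$)
$a{\left(l \right)} = 4 l$
$- 45 B{\left(\frac{1}{-13 + 6} \right)} a{\left(2 \right)} k{\left(6,1 \right)} = \left(-45\right) \left(- \frac{1}{12}\right) 4 \cdot 2 \left(\frac{23}{2} + \frac{1}{2} \cdot 6\right) = \frac{15 \cdot 8 \left(\frac{23}{2} + 3\right)}{4} = \frac{15 \cdot 8 \cdot \frac{29}{2}}{4} = \frac{15}{4} \cdot 116 = 435$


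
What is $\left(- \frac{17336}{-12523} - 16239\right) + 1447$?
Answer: $- \frac{185222880}{12523} \approx -14791.0$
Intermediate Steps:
$\left(- \frac{17336}{-12523} - 16239\right) + 1447 = \left(\left(-17336\right) \left(- \frac{1}{12523}\right) - 16239\right) + 1447 = \left(\frac{17336}{12523} - 16239\right) + 1447 = - \frac{203343661}{12523} + 1447 = - \frac{185222880}{12523}$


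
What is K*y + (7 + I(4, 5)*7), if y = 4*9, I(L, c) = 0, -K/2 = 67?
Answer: -4817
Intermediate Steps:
K = -134 (K = -2*67 = -134)
y = 36
K*y + (7 + I(4, 5)*7) = -134*36 + (7 + 0*7) = -4824 + (7 + 0) = -4824 + 7 = -4817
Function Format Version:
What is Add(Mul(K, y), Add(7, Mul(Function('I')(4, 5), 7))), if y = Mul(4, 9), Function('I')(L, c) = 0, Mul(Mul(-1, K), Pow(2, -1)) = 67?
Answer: -4817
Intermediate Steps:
K = -134 (K = Mul(-2, 67) = -134)
y = 36
Add(Mul(K, y), Add(7, Mul(Function('I')(4, 5), 7))) = Add(Mul(-134, 36), Add(7, Mul(0, 7))) = Add(-4824, Add(7, 0)) = Add(-4824, 7) = -4817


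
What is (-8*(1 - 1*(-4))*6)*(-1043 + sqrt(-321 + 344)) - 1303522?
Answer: -1053202 - 240*sqrt(23) ≈ -1.0544e+6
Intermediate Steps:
(-8*(1 - 1*(-4))*6)*(-1043 + sqrt(-321 + 344)) - 1303522 = (-8*(1 + 4)*6)*(-1043 + sqrt(23)) - 1303522 = (-8*5*6)*(-1043 + sqrt(23)) - 1303522 = (-40*6)*(-1043 + sqrt(23)) - 1303522 = -240*(-1043 + sqrt(23)) - 1303522 = (250320 - 240*sqrt(23)) - 1303522 = -1053202 - 240*sqrt(23)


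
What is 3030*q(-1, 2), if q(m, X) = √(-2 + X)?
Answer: 0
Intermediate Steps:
3030*q(-1, 2) = 3030*√(-2 + 2) = 3030*√0 = 3030*0 = 0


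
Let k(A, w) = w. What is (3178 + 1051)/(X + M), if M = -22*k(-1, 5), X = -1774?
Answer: -4229/1884 ≈ -2.2447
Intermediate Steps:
M = -110 (M = -22*5 = -110)
(3178 + 1051)/(X + M) = (3178 + 1051)/(-1774 - 110) = 4229/(-1884) = 4229*(-1/1884) = -4229/1884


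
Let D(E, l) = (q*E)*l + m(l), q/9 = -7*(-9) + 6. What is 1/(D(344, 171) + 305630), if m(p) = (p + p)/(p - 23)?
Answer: 74/2725814887 ≈ 2.7148e-8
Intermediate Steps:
m(p) = 2*p/(-23 + p) (m(p) = (2*p)/(-23 + p) = 2*p/(-23 + p))
q = 621 (q = 9*(-7*(-9) + 6) = 9*(63 + 6) = 9*69 = 621)
D(E, l) = 2*l/(-23 + l) + 621*E*l (D(E, l) = (621*E)*l + 2*l/(-23 + l) = 621*E*l + 2*l/(-23 + l) = 2*l/(-23 + l) + 621*E*l)
1/(D(344, 171) + 305630) = 1/(171*(2 + 621*344*(-23 + 171))/(-23 + 171) + 305630) = 1/(171*(2 + 621*344*148)/148 + 305630) = 1/(171*(1/148)*(2 + 31616352) + 305630) = 1/(171*(1/148)*31616354 + 305630) = 1/(2703198267/74 + 305630) = 1/(2725814887/74) = 74/2725814887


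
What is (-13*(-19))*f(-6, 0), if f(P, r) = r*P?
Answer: 0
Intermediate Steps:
f(P, r) = P*r
(-13*(-19))*f(-6, 0) = (-13*(-19))*(-6*0) = 247*0 = 0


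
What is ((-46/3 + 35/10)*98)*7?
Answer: -24353/3 ≈ -8117.7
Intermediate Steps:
((-46/3 + 35/10)*98)*7 = ((-46*⅓ + 35*(⅒))*98)*7 = ((-46/3 + 7/2)*98)*7 = -71/6*98*7 = -3479/3*7 = -24353/3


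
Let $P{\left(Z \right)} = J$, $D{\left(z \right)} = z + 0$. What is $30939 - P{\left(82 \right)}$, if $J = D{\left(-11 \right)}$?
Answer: $30950$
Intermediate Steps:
$D{\left(z \right)} = z$
$J = -11$
$P{\left(Z \right)} = -11$
$30939 - P{\left(82 \right)} = 30939 - -11 = 30939 + 11 = 30950$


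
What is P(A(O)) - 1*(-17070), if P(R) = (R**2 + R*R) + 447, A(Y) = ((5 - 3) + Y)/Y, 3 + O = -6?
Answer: 1418975/81 ≈ 17518.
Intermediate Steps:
O = -9 (O = -3 - 6 = -9)
A(Y) = (2 + Y)/Y
P(R) = 447 + 2*R**2 (P(R) = (R**2 + R**2) + 447 = 2*R**2 + 447 = 447 + 2*R**2)
P(A(O)) - 1*(-17070) = (447 + 2*((2 - 9)/(-9))**2) - 1*(-17070) = (447 + 2*(-1/9*(-7))**2) + 17070 = (447 + 2*(7/9)**2) + 17070 = (447 + 2*(49/81)) + 17070 = (447 + 98/81) + 17070 = 36305/81 + 17070 = 1418975/81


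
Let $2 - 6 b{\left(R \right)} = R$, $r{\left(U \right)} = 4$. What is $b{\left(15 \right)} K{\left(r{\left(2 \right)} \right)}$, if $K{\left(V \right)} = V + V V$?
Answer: $- \frac{130}{3} \approx -43.333$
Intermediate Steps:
$K{\left(V \right)} = V + V^{2}$
$b{\left(R \right)} = \frac{1}{3} - \frac{R}{6}$
$b{\left(15 \right)} K{\left(r{\left(2 \right)} \right)} = \left(\frac{1}{3} - \frac{5}{2}\right) 4 \left(1 + 4\right) = \left(\frac{1}{3} - \frac{5}{2}\right) 4 \cdot 5 = \left(- \frac{13}{6}\right) 20 = - \frac{130}{3}$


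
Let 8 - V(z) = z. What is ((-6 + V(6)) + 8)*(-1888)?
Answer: -7552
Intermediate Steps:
V(z) = 8 - z
((-6 + V(6)) + 8)*(-1888) = ((-6 + (8 - 1*6)) + 8)*(-1888) = ((-6 + (8 - 6)) + 8)*(-1888) = ((-6 + 2) + 8)*(-1888) = (-4 + 8)*(-1888) = 4*(-1888) = -7552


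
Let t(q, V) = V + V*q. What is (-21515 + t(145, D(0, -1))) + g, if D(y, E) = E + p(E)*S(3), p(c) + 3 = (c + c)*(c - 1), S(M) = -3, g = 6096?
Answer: -16003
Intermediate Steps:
p(c) = -3 + 2*c*(-1 + c) (p(c) = -3 + (c + c)*(c - 1) = -3 + (2*c)*(-1 + c) = -3 + 2*c*(-1 + c))
D(y, E) = 9 - 6*E² + 7*E (D(y, E) = E + (-3 - 2*E + 2*E²)*(-3) = E + (9 - 6*E² + 6*E) = 9 - 6*E² + 7*E)
(-21515 + t(145, D(0, -1))) + g = (-21515 + (9 - 6*(-1)² + 7*(-1))*(1 + 145)) + 6096 = (-21515 + (9 - 6*1 - 7)*146) + 6096 = (-21515 + (9 - 6 - 7)*146) + 6096 = (-21515 - 4*146) + 6096 = (-21515 - 584) + 6096 = -22099 + 6096 = -16003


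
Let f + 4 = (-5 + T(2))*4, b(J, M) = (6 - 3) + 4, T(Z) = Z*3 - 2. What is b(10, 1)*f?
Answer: -56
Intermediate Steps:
T(Z) = -2 + 3*Z (T(Z) = 3*Z - 2 = -2 + 3*Z)
b(J, M) = 7 (b(J, M) = 3 + 4 = 7)
f = -8 (f = -4 + (-5 + (-2 + 3*2))*4 = -4 + (-5 + (-2 + 6))*4 = -4 + (-5 + 4)*4 = -4 - 1*4 = -4 - 4 = -8)
b(10, 1)*f = 7*(-8) = -56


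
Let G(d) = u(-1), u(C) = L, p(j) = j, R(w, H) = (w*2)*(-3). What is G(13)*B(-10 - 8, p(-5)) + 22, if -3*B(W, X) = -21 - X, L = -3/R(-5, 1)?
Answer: 322/15 ≈ 21.467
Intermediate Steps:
R(w, H) = -6*w (R(w, H) = (2*w)*(-3) = -6*w)
L = -1/10 (L = -3/((-6*(-5))) = -3/30 = -3*1/30 = -1/10 ≈ -0.10000)
u(C) = -1/10
G(d) = -1/10
B(W, X) = 7 + X/3 (B(W, X) = -(-21 - X)/3 = 7 + X/3)
G(13)*B(-10 - 8, p(-5)) + 22 = -(7 + (1/3)*(-5))/10 + 22 = -(7 - 5/3)/10 + 22 = -1/10*16/3 + 22 = -8/15 + 22 = 322/15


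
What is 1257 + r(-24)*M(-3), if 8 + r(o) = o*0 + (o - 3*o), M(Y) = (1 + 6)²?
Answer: 3217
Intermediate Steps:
M(Y) = 49 (M(Y) = 7² = 49)
r(o) = -8 - 2*o (r(o) = -8 + (o*0 + (o - 3*o)) = -8 + (0 - 2*o) = -8 - 2*o)
1257 + r(-24)*M(-3) = 1257 + (-8 - 2*(-24))*49 = 1257 + (-8 + 48)*49 = 1257 + 40*49 = 1257 + 1960 = 3217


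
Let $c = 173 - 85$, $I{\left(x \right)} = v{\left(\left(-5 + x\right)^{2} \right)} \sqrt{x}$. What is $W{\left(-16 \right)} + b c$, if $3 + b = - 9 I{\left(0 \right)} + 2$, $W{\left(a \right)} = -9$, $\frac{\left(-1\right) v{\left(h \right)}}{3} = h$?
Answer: $-97$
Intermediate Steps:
$v{\left(h \right)} = - 3 h$
$I{\left(x \right)} = - 3 \sqrt{x} \left(-5 + x\right)^{2}$ ($I{\left(x \right)} = - 3 \left(-5 + x\right)^{2} \sqrt{x} = - 3 \sqrt{x} \left(-5 + x\right)^{2}$)
$c = 88$ ($c = 173 - 85 = 88$)
$b = -1$ ($b = -3 + \left(- 9 \left(- 3 \sqrt{0} \left(-5 + 0\right)^{2}\right) + 2\right) = -3 + \left(- 9 \left(\left(-3\right) 0 \left(-5\right)^{2}\right) + 2\right) = -3 + \left(- 9 \left(\left(-3\right) 0 \cdot 25\right) + 2\right) = -3 + \left(\left(-9\right) 0 + 2\right) = -3 + \left(0 + 2\right) = -3 + 2 = -1$)
$W{\left(-16 \right)} + b c = -9 - 88 = -97$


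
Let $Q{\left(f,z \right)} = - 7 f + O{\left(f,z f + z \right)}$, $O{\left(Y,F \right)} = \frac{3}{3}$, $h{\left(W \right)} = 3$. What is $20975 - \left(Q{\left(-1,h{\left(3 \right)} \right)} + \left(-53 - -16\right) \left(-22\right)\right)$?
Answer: $20153$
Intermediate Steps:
$O{\left(Y,F \right)} = 1$ ($O{\left(Y,F \right)} = 3 \cdot \frac{1}{3} = 1$)
$Q{\left(f,z \right)} = 1 - 7 f$ ($Q{\left(f,z \right)} = - 7 f + 1 = 1 - 7 f$)
$20975 - \left(Q{\left(-1,h{\left(3 \right)} \right)} + \left(-53 - -16\right) \left(-22\right)\right) = 20975 - \left(\left(1 - -7\right) + \left(-53 - -16\right) \left(-22\right)\right) = 20975 - \left(\left(1 + 7\right) + \left(-53 + 16\right) \left(-22\right)\right) = 20975 - \left(8 - -814\right) = 20975 - \left(8 + 814\right) = 20975 - 822 = 20153$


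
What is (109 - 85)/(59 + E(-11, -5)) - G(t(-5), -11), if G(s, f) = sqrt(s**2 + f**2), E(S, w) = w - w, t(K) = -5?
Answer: 24/59 - sqrt(146) ≈ -11.676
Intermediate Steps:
E(S, w) = 0
G(s, f) = sqrt(f**2 + s**2)
(109 - 85)/(59 + E(-11, -5)) - G(t(-5), -11) = (109 - 85)/(59 + 0) - sqrt((-11)**2 + (-5)**2) = 24/59 - sqrt(121 + 25) = 24*(1/59) - sqrt(146) = 24/59 - sqrt(146)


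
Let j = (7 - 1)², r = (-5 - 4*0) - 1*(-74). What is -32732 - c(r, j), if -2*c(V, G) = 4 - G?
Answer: -32748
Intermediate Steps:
r = 69 (r = (-5 + 0) + 74 = -5 + 74 = 69)
j = 36 (j = 6² = 36)
c(V, G) = -2 + G/2 (c(V, G) = -(4 - G)/2 = -2 + G/2)
-32732 - c(r, j) = -32732 - (-2 + (½)*36) = -32732 - (-2 + 18) = -32732 - 1*16 = -32732 - 16 = -32748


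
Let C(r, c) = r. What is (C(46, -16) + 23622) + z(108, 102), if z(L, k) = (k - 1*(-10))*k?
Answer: 35092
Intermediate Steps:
z(L, k) = k*(10 + k) (z(L, k) = (k + 10)*k = (10 + k)*k = k*(10 + k))
(C(46, -16) + 23622) + z(108, 102) = (46 + 23622) + 102*(10 + 102) = 23668 + 102*112 = 23668 + 11424 = 35092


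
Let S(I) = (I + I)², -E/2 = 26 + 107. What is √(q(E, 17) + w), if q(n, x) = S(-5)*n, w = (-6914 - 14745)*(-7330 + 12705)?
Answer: 5*I*√4657749 ≈ 10791.0*I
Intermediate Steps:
w = -116417125 (w = -21659*5375 = -116417125)
E = -266 (E = -2*(26 + 107) = -2*133 = -266)
S(I) = 4*I² (S(I) = (2*I)² = 4*I²)
q(n, x) = 100*n (q(n, x) = (4*(-5)²)*n = (4*25)*n = 100*n)
√(q(E, 17) + w) = √(100*(-266) - 116417125) = √(-26600 - 116417125) = √(-116443725) = 5*I*√4657749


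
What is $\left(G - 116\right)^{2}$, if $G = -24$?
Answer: $19600$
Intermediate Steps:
$\left(G - 116\right)^{2} = \left(-24 - 116\right)^{2} = \left(-140\right)^{2} = 19600$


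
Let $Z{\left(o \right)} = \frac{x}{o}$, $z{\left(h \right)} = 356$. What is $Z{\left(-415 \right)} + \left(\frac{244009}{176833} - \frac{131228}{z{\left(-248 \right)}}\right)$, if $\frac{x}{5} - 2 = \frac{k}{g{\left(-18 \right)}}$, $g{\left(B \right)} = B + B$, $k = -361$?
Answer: $- \frac{17276389182161}{47025553356} \approx -367.38$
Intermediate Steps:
$g{\left(B \right)} = 2 B$
$x = \frac{2165}{36}$ ($x = 10 + 5 \left(- \frac{361}{2 \left(-18\right)}\right) = 10 + 5 \left(- \frac{361}{-36}\right) = 10 + 5 \left(\left(-361\right) \left(- \frac{1}{36}\right)\right) = 10 + 5 \cdot \frac{361}{36} = 10 + \frac{1805}{36} = \frac{2165}{36} \approx 60.139$)
$Z{\left(o \right)} = \frac{2165}{36 o}$
$Z{\left(-415 \right)} + \left(\frac{244009}{176833} - \frac{131228}{z{\left(-248 \right)}}\right) = \frac{2165}{36 \left(-415\right)} + \left(\frac{244009}{176833} - \frac{131228}{356}\right) = \frac{2165}{36} \left(- \frac{1}{415}\right) + \left(244009 \cdot \frac{1}{176833} - \frac{32807}{89}\right) = - \frac{433}{2988} + \left(\frac{244009}{176833} - \frac{32807}{89}\right) = - \frac{433}{2988} - \frac{5779643430}{15738137} = - \frac{17276389182161}{47025553356}$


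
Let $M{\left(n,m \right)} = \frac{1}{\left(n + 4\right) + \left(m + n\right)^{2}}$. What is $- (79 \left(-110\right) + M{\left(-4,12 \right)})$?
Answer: $\frac{556159}{64} \approx 8690.0$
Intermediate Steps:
$M{\left(n,m \right)} = \frac{1}{4 + n + \left(m + n\right)^{2}}$ ($M{\left(n,m \right)} = \frac{1}{\left(4 + n\right) + \left(m + n\right)^{2}} = \frac{1}{4 + n + \left(m + n\right)^{2}}$)
$- (79 \left(-110\right) + M{\left(-4,12 \right)}) = - (79 \left(-110\right) + \frac{1}{4 - 4 + \left(12 - 4\right)^{2}}) = - (-8690 + \frac{1}{4 - 4 + 8^{2}}) = - (-8690 + \frac{1}{4 - 4 + 64}) = - (-8690 + \frac{1}{64}) = \left(-1\right) \left(- \frac{556159}{64}\right) = \frac{556159}{64}$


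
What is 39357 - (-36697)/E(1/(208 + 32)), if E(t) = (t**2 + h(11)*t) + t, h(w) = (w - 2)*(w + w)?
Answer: 3993476877/47761 ≈ 83614.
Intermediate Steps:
h(w) = 2*w*(-2 + w) (h(w) = (-2 + w)*(2*w) = 2*w*(-2 + w))
E(t) = t**2 + 199*t (E(t) = (t**2 + (2*11*(-2 + 11))*t) + t = (t**2 + (2*11*9)*t) + t = (t**2 + 198*t) + t = t**2 + 199*t)
39357 - (-36697)/E(1/(208 + 32)) = 39357 - (-36697)/((199 + 1/(208 + 32))/(208 + 32)) = 39357 - (-36697)/((199 + 1/240)/240) = 39357 - (-36697)/((1/240)*(47761/240)) = 39357 - (-36697)/47761/57600 = 39357 - (-36697)*57600/47761 = 39357 - 1*(-2113747200/47761) = 39357 + 2113747200/47761 = 3993476877/47761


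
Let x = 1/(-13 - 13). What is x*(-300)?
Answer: 150/13 ≈ 11.538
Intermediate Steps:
x = -1/26 (x = 1/(-26) = -1/26 ≈ -0.038462)
x*(-300) = -1/26*(-300) = 150/13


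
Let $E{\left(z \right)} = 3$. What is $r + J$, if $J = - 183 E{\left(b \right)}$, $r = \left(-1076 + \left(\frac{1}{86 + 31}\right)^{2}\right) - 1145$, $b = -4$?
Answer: $- \frac{37918529}{13689} \approx -2770.0$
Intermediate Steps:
$r = - \frac{30403268}{13689}$ ($r = \left(-1076 + \left(\frac{1}{117}\right)^{2}\right) - 1145 = \left(-1076 + \frac{1}{13689}\right) - 1145 = - \frac{14729363}{13689} - 1145 = - \frac{30403268}{13689} \approx -2221.0$)
$J = -549$ ($J = \left(-183\right) 3 = -549$)
$r + J = - \frac{30403268}{13689} - 549 = - \frac{37918529}{13689}$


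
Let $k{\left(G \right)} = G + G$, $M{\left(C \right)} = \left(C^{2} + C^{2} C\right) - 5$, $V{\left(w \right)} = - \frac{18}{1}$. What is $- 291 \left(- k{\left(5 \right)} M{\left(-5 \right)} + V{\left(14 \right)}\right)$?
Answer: $-300312$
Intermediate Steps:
$V{\left(w \right)} = -18$ ($V{\left(w \right)} = \left(-18\right) 1 = -18$)
$M{\left(C \right)} = -5 + C^{2} + C^{3}$ ($M{\left(C \right)} = \left(C^{2} + C^{3}\right) - 5 = -5 + C^{2} + C^{3}$)
$k{\left(G \right)} = 2 G$
$- 291 \left(- k{\left(5 \right)} M{\left(-5 \right)} + V{\left(14 \right)}\right) = - 291 \left(- 2 \cdot 5 \left(-5 + \left(-5\right)^{2} + \left(-5\right)^{3}\right) - 18\right) = - 291 \left(\left(-1\right) 10 \left(-5 + 25 - 125\right) - 18\right) = - 291 \left(\left(-10\right) \left(-105\right) - 18\right) = - 291 \left(1050 - 18\right) = \left(-291\right) 1032 = -300312$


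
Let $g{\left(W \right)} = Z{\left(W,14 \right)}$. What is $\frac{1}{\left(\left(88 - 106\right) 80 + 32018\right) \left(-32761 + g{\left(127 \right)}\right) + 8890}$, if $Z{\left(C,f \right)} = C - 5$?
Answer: $- \frac{1}{998026452} \approx -1.002 \cdot 10^{-9}$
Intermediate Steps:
$Z{\left(C,f \right)} = -5 + C$ ($Z{\left(C,f \right)} = C - 5 = -5 + C$)
$g{\left(W \right)} = -5 + W$
$\frac{1}{\left(\left(88 - 106\right) 80 + 32018\right) \left(-32761 + g{\left(127 \right)}\right) + 8890} = \frac{1}{\left(\left(88 - 106\right) 80 + 32018\right) \left(-32761 + \left(-5 + 127\right)\right) + 8890} = \frac{1}{\left(\left(-18\right) 80 + 32018\right) \left(-32761 + 122\right) + 8890} = \frac{1}{\left(-1440 + 32018\right) \left(-32639\right) + 8890} = \frac{1}{30578 \left(-32639\right) + 8890} = \frac{1}{-998035342 + 8890} = \frac{1}{-998026452} = - \frac{1}{998026452}$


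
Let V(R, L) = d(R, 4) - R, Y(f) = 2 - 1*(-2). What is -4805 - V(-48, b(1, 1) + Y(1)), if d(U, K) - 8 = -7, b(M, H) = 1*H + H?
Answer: -4854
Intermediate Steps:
b(M, H) = 2*H (b(M, H) = H + H = 2*H)
d(U, K) = 1 (d(U, K) = 8 - 7 = 1)
Y(f) = 4 (Y(f) = 2 + 2 = 4)
V(R, L) = 1 - R
-4805 - V(-48, b(1, 1) + Y(1)) = -4805 - (1 - 1*(-48)) = -4805 - (1 + 48) = -4805 - 1*49 = -4805 - 49 = -4854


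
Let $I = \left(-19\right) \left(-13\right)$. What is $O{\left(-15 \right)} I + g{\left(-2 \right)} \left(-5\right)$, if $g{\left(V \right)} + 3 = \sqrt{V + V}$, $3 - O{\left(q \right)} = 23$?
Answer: $-4925 - 10 i \approx -4925.0 - 10.0 i$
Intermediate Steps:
$O{\left(q \right)} = -20$ ($O{\left(q \right)} = 3 - 23 = -20$)
$g{\left(V \right)} = -3 + \sqrt{2} \sqrt{V}$ ($g{\left(V \right)} = -3 + \sqrt{V + V} = -3 + \sqrt{2 V} = -3 + \sqrt{2} \sqrt{V}$)
$I = 247$
$O{\left(-15 \right)} I + g{\left(-2 \right)} \left(-5\right) = \left(-20\right) 247 + \left(-3 + \sqrt{2} \sqrt{-2}\right) \left(-5\right) = -4940 + \left(-3 + \sqrt{2} i \sqrt{2}\right) \left(-5\right) = -4940 + \left(-3 + 2 i\right) \left(-5\right) = -4940 + \left(15 - 10 i\right) = -4925 - 10 i$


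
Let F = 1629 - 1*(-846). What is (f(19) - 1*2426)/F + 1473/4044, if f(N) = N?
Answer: -2029411/3336300 ≈ -0.60828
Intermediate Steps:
F = 2475 (F = 1629 + 846 = 2475)
(f(19) - 1*2426)/F + 1473/4044 = (19 - 1*2426)/2475 + 1473/4044 = (19 - 2426)*(1/2475) + 1473*(1/4044) = -2407*1/2475 + 491/1348 = -2407/2475 + 491/1348 = -2029411/3336300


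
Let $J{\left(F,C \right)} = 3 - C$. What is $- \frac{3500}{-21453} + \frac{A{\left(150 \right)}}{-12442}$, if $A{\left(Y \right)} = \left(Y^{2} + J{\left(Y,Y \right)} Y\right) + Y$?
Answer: $\frac{15337600}{133459113} \approx 0.11492$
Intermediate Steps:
$A{\left(Y \right)} = Y + Y^{2} + Y \left(3 - Y\right)$ ($A{\left(Y \right)} = \left(Y^{2} + \left(3 - Y\right) Y\right) + Y = \left(Y^{2} + Y \left(3 - Y\right)\right) + Y = Y + Y^{2} + Y \left(3 - Y\right)$)
$- \frac{3500}{-21453} + \frac{A{\left(150 \right)}}{-12442} = - \frac{3500}{-21453} + \frac{4 \cdot 150}{-12442} = \left(-3500\right) \left(- \frac{1}{21453}\right) + 600 \left(- \frac{1}{12442}\right) = \frac{3500}{21453} - \frac{300}{6221} = \frac{15337600}{133459113}$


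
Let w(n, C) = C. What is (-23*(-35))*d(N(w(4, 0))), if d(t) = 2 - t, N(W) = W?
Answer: 1610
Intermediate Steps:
(-23*(-35))*d(N(w(4, 0))) = (-23*(-35))*(2 - 1*0) = 805*(2 + 0) = 805*2 = 1610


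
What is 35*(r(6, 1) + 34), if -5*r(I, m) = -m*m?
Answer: 1197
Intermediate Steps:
r(I, m) = m²/5 (r(I, m) = -(-1)*m*m/5 = -(-1)*m²/5 = m²/5)
35*(r(6, 1) + 34) = 35*((⅕)*1² + 34) = 35*((⅕)*1 + 34) = 35*(⅕ + 34) = 35*(171/5) = 1197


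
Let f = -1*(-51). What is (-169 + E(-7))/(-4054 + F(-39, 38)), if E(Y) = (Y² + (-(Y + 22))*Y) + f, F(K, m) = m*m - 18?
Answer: -1/73 ≈ -0.013699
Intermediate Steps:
f = 51
F(K, m) = -18 + m² (F(K, m) = m² - 18 = -18 + m²)
E(Y) = 51 + Y² + Y*(-22 - Y) (E(Y) = (Y² + (-(Y + 22))*Y) + 51 = (Y² + (-(22 + Y))*Y) + 51 = (Y² + (-22 - Y)*Y) + 51 = (Y² + Y*(-22 - Y)) + 51 = 51 + Y² + Y*(-22 - Y))
(-169 + E(-7))/(-4054 + F(-39, 38)) = (-169 + (51 - 22*(-7)))/(-4054 + (-18 + 38²)) = (-169 + (51 + 154))/(-4054 + (-18 + 1444)) = (-169 + 205)/(-4054 + 1426) = 36/(-2628) = 36*(-1/2628) = -1/73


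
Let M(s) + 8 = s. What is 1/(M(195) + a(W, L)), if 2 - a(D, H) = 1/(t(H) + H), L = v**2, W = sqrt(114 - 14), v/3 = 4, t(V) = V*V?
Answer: 20880/3946319 ≈ 0.0052910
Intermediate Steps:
t(V) = V**2
M(s) = -8 + s
v = 12 (v = 3*4 = 12)
W = 10 (W = sqrt(100) = 10)
L = 144 (L = 12**2 = 144)
a(D, H) = 2 - 1/(H + H**2) (a(D, H) = 2 - 1/(H**2 + H) = 2 - 1/(H + H**2))
1/(M(195) + a(W, L)) = 1/((-8 + 195) + (-1 + 2*144 + 2*144**2)/(144*(1 + 144))) = 1/(187 + (1/144)*(-1 + 288 + 2*20736)/145) = 1/(187 + (1/144)*(1/145)*(-1 + 288 + 41472)) = 1/(187 + (1/144)*(1/145)*41759) = 1/(187 + 41759/20880) = 1/(3946319/20880) = 20880/3946319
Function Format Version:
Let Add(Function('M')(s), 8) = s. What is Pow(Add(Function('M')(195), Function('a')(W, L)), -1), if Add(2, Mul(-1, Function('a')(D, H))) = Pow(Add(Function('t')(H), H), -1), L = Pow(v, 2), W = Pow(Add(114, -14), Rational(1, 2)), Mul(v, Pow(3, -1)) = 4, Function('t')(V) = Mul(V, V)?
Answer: Rational(20880, 3946319) ≈ 0.0052910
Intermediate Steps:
Function('t')(V) = Pow(V, 2)
Function('M')(s) = Add(-8, s)
v = 12 (v = Mul(3, 4) = 12)
W = 10 (W = Pow(100, Rational(1, 2)) = 10)
L = 144 (L = Pow(12, 2) = 144)
Function('a')(D, H) = Add(2, Mul(-1, Pow(Add(H, Pow(H, 2)), -1))) (Function('a')(D, H) = Add(2, Mul(-1, Pow(Add(Pow(H, 2), H), -1))) = Add(2, Mul(-1, Pow(Add(H, Pow(H, 2)), -1))))
Pow(Add(Function('M')(195), Function('a')(W, L)), -1) = Pow(Add(Add(-8, 195), Mul(Pow(144, -1), Pow(Add(1, 144), -1), Add(-1, Mul(2, 144), Mul(2, Pow(144, 2))))), -1) = Pow(Add(187, Mul(Rational(1, 144), Pow(145, -1), Add(-1, 288, Mul(2, 20736)))), -1) = Pow(Add(187, Mul(Rational(1, 144), Rational(1, 145), Add(-1, 288, 41472))), -1) = Pow(Add(187, Mul(Rational(1, 144), Rational(1, 145), 41759)), -1) = Pow(Add(187, Rational(41759, 20880)), -1) = Pow(Rational(3946319, 20880), -1) = Rational(20880, 3946319)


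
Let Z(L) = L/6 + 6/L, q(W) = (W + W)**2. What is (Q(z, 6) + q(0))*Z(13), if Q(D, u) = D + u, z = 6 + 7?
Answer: 3895/78 ≈ 49.936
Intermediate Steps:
z = 13
q(W) = 4*W**2 (q(W) = (2*W)**2 = 4*W**2)
Z(L) = 6/L + L/6 (Z(L) = L*(1/6) + 6/L = L/6 + 6/L = 6/L + L/6)
(Q(z, 6) + q(0))*Z(13) = ((13 + 6) + 4*0**2)*(6/13 + (1/6)*13) = (19 + 4*0)*(6*(1/13) + 13/6) = (19 + 0)*(6/13 + 13/6) = 19*(205/78) = 3895/78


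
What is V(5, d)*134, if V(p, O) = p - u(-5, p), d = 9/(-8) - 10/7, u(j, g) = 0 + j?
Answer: 1340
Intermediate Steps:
u(j, g) = j
d = -143/56 (d = 9*(-⅛) - 10*⅐ = -9/8 - 10/7 = -143/56 ≈ -2.5536)
V(p, O) = 5 + p (V(p, O) = p - 1*(-5) = p + 5 = 5 + p)
V(5, d)*134 = (5 + 5)*134 = 10*134 = 1340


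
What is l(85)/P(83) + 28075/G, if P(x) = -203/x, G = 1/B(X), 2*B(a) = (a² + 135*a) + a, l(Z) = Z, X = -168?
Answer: 15319509745/203 ≈ 7.5466e+7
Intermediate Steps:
B(a) = a²/2 + 68*a (B(a) = ((a² + 135*a) + a)/2 = (a² + 136*a)/2 = a²/2 + 68*a)
G = 1/2688 (G = 1/((½)*(-168)*(136 - 168)) = 1/((½)*(-168)*(-32)) = 1/2688 ≈ 0.00037202)
l(85)/P(83) + 28075/G = 85/((-203/83)) + 28075/(1/2688) = 85/((-203*1/83)) + 28075*2688 = 85/(-203/83) + 75465600 = 85*(-83/203) + 75465600 = -7055/203 + 75465600 = 15319509745/203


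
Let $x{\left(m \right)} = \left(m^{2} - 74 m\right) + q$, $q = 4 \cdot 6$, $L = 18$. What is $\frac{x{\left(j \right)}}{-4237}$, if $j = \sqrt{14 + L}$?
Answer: $- \frac{56}{4237} + \frac{296 \sqrt{2}}{4237} \approx 0.085581$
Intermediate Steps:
$q = 24$
$j = 4 \sqrt{2}$ ($j = \sqrt{14 + 18} = \sqrt{32} = 4 \sqrt{2} \approx 5.6569$)
$x{\left(m \right)} = 24 + m^{2} - 74 m$ ($x{\left(m \right)} = \left(m^{2} - 74 m\right) + 24 = 24 + m^{2} - 74 m$)
$\frac{x{\left(j \right)}}{-4237} = \frac{24 + \left(4 \sqrt{2}\right)^{2} - 74 \cdot 4 \sqrt{2}}{-4237} = \left(24 + 32 - 296 \sqrt{2}\right) \left(- \frac{1}{4237}\right) = \left(56 - 296 \sqrt{2}\right) \left(- \frac{1}{4237}\right) = - \frac{56}{4237} + \frac{296 \sqrt{2}}{4237}$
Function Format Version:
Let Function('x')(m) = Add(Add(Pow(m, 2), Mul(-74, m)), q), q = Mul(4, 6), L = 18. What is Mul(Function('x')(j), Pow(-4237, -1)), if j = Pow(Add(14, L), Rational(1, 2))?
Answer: Add(Rational(-56, 4237), Mul(Rational(296, 4237), Pow(2, Rational(1, 2)))) ≈ 0.085581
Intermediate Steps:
q = 24
j = Mul(4, Pow(2, Rational(1, 2))) (j = Pow(Add(14, 18), Rational(1, 2)) = Pow(32, Rational(1, 2)) = Mul(4, Pow(2, Rational(1, 2))) ≈ 5.6569)
Function('x')(m) = Add(24, Pow(m, 2), Mul(-74, m)) (Function('x')(m) = Add(Add(Pow(m, 2), Mul(-74, m)), 24) = Add(24, Pow(m, 2), Mul(-74, m)))
Mul(Function('x')(j), Pow(-4237, -1)) = Mul(Add(24, Pow(Mul(4, Pow(2, Rational(1, 2))), 2), Mul(-74, Mul(4, Pow(2, Rational(1, 2))))), Pow(-4237, -1)) = Mul(Add(24, 32, Mul(-296, Pow(2, Rational(1, 2)))), Rational(-1, 4237)) = Mul(Add(56, Mul(-296, Pow(2, Rational(1, 2)))), Rational(-1, 4237)) = Add(Rational(-56, 4237), Mul(Rational(296, 4237), Pow(2, Rational(1, 2))))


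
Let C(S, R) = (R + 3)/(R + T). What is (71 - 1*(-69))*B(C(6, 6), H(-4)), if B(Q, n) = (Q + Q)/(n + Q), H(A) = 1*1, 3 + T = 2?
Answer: 180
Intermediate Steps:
T = -1 (T = -3 + 2 = -1)
H(A) = 1
C(S, R) = (3 + R)/(-1 + R) (C(S, R) = (R + 3)/(R - 1) = (3 + R)/(-1 + R))
B(Q, n) = 2*Q/(Q + n) (B(Q, n) = (2*Q)/(Q + n) = 2*Q/(Q + n))
(71 - 1*(-69))*B(C(6, 6), H(-4)) = (71 - 1*(-69))*(2*((3 + 6)/(-1 + 6))/((3 + 6)/(-1 + 6) + 1)) = (71 + 69)*(2*(9/5)/(9/5 + 1)) = 140*(2*((1/5)*9)/((1/5)*9 + 1)) = 140*(2*(9/5)/(9/5 + 1)) = 140*(2*(9/5)/(14/5)) = 140*(2*(9/5)*(5/14)) = 140*(9/7) = 180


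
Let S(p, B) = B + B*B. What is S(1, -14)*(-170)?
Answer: -30940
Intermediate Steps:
S(p, B) = B + B²
S(1, -14)*(-170) = -14*(1 - 14)*(-170) = -14*(-13)*(-170) = 182*(-170) = -30940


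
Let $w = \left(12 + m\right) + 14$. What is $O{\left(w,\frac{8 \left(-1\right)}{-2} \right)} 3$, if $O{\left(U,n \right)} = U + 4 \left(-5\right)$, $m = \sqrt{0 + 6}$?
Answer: $18 + 3 \sqrt{6} \approx 25.348$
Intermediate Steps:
$m = \sqrt{6} \approx 2.4495$
$w = 26 + \sqrt{6}$ ($w = \left(12 + \sqrt{6}\right) + 14 = 26 + \sqrt{6} \approx 28.449$)
$O{\left(U,n \right)} = -20 + U$ ($O{\left(U,n \right)} = U - 20 = -20 + U$)
$O{\left(w,\frac{8 \left(-1\right)}{-2} \right)} 3 = \left(-20 + \left(26 + \sqrt{6}\right)\right) 3 = \left(6 + \sqrt{6}\right) 3 = 18 + 3 \sqrt{6}$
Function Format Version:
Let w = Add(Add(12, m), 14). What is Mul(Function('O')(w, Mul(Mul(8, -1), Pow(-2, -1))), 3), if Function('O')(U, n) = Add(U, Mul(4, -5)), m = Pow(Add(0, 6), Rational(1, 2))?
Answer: Add(18, Mul(3, Pow(6, Rational(1, 2)))) ≈ 25.348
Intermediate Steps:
m = Pow(6, Rational(1, 2)) ≈ 2.4495
w = Add(26, Pow(6, Rational(1, 2))) (w = Add(Add(12, Pow(6, Rational(1, 2))), 14) = Add(26, Pow(6, Rational(1, 2))) ≈ 28.449)
Function('O')(U, n) = Add(-20, U) (Function('O')(U, n) = Add(U, -20) = Add(-20, U))
Mul(Function('O')(w, Mul(Mul(8, -1), Pow(-2, -1))), 3) = Mul(Add(-20, Add(26, Pow(6, Rational(1, 2)))), 3) = Mul(Add(6, Pow(6, Rational(1, 2))), 3) = Add(18, Mul(3, Pow(6, Rational(1, 2))))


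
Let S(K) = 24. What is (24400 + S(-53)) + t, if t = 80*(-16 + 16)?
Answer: 24424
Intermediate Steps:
t = 0 (t = 80*0 = 0)
(24400 + S(-53)) + t = (24400 + 24) + 0 = 24424 + 0 = 24424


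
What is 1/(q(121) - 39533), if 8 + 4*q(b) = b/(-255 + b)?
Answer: -536/21190881 ≈ -2.5294e-5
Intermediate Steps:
q(b) = -2 + b/(4*(-255 + b)) (q(b) = -2 + (b/(-255 + b))/4 = -2 + b/(4*(-255 + b)))
1/(q(121) - 39533) = 1/((2040 - 7*121)/(4*(-255 + 121)) - 39533) = 1/((1/4)*(2040 - 847)/(-134) - 39533) = 1/((1/4)*(-1/134)*1193 - 39533) = 1/(-1193/536 - 39533) = 1/(-21190881/536) = -536/21190881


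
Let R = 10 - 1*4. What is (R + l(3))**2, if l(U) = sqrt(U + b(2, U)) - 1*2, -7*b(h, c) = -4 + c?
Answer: (28 + sqrt(154))**2/49 ≈ 33.325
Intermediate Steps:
R = 6 (R = 10 - 4 = 6)
b(h, c) = 4/7 - c/7 (b(h, c) = -(-4 + c)/7 = 4/7 - c/7)
l(U) = -2 + sqrt(4/7 + 6*U/7) (l(U) = sqrt(U + (4/7 - U/7)) - 1*2 = sqrt(4/7 + 6*U/7) - 2 = -2 + sqrt(4/7 + 6*U/7))
(R + l(3))**2 = (6 + (-2 + sqrt(28 + 42*3)/7))**2 = (6 + (-2 + sqrt(28 + 126)/7))**2 = (6 + (-2 + sqrt(154)/7))**2 = (4 + sqrt(154)/7)**2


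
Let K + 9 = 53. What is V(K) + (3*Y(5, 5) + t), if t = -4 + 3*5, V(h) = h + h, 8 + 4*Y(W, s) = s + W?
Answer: 201/2 ≈ 100.50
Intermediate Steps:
Y(W, s) = -2 + W/4 + s/4 (Y(W, s) = -2 + (s + W)/4 = -2 + (W + s)/4 = -2 + (W/4 + s/4) = -2 + W/4 + s/4)
K = 44 (K = -9 + 53 = 44)
V(h) = 2*h
t = 11 (t = -4 + 15 = 11)
V(K) + (3*Y(5, 5) + t) = 2*44 + (3*(-2 + (1/4)*5 + (1/4)*5) + 11) = 88 + (3*(-2 + 5/4 + 5/4) + 11) = 88 + (3*(1/2) + 11) = 88 + (3/2 + 11) = 88 + 25/2 = 201/2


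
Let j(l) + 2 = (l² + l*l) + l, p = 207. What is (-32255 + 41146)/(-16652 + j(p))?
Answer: 8891/69251 ≈ 0.12839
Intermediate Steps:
j(l) = -2 + l + 2*l² (j(l) = -2 + ((l² + l*l) + l) = -2 + ((l² + l²) + l) = -2 + (2*l² + l) = -2 + (l + 2*l²) = -2 + l + 2*l²)
(-32255 + 41146)/(-16652 + j(p)) = (-32255 + 41146)/(-16652 + (-2 + 207 + 2*207²)) = 8891/(-16652 + (-2 + 207 + 2*42849)) = 8891/(-16652 + (-2 + 207 + 85698)) = 8891/(-16652 + 85903) = 8891/69251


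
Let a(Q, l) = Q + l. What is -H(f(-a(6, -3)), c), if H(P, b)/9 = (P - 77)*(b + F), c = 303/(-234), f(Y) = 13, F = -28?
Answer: -219360/13 ≈ -16874.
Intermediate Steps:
c = -101/78 (c = 303*(-1/234) = -101/78 ≈ -1.2949)
H(P, b) = 9*(-77 + P)*(-28 + b) (H(P, b) = 9*((P - 77)*(b - 28)) = 9*((-77 + P)*(-28 + b)) = 9*(-77 + P)*(-28 + b))
-H(f(-a(6, -3)), c) = -(19404 - 693*(-101/78) - 252*13 + 9*13*(-101/78)) = -(19404 + 23331/26 - 3276 - 303/2) = -1*219360/13 = -219360/13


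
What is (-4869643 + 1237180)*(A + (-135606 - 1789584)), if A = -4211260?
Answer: 22290427576350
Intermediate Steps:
(-4869643 + 1237180)*(A + (-135606 - 1789584)) = (-4869643 + 1237180)*(-4211260 + (-135606 - 1789584)) = -3632463*(-4211260 - 1925190) = -3632463*(-6136450) = 22290427576350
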